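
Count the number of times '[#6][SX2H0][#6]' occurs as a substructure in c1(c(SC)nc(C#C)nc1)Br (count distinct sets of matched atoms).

[#6][SX2H0][#6] is the SMARTS for a thioether: an aliphatic sulfur bridging two carbons with no H on the sulfur.
Exactly one fragment in the molecule meets all constraints, giving 1 match.

1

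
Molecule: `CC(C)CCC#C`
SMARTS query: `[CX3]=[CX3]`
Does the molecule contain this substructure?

No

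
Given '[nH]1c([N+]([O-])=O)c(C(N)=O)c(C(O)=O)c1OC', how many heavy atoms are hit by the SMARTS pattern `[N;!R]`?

The query [N;!R] means: aliphatic nitrogen not in a ring.
Check the 16 heavy atoms by environment: 1× n (aromatic, in 5-ring) → no; 4× c (aromatic, in 5-ring) → no; 5× O (acyclic) → no; 3× C (acyclic) → no; 1× N (acyclic) → match; 1× N (charge +1, acyclic) → match; 1× O (charge -1, acyclic) → no.
Summing the matching environments: 1 + 1 = 2 matching atoms.

2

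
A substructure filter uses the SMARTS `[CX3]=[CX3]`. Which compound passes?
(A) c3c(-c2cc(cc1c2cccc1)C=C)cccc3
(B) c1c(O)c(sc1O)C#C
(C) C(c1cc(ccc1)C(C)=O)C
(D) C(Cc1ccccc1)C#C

A

[CX3]=[CX3] describes a non-aromatic C=C double bond between two sp2 carbons (an alkene).
(A) contains a vinyl group (-CH=CH2), which satisfies every atom and bond constraint.
(B) has an ethynyl group (-C#CH) but the C-C bond is a triple bond, not a double bond.
(C) has an ethyl group (-CH2CH3) but its C-C bond is a single bond between CX4 carbons, not CX3=CX3.
(D) has an ethynyl group (-C#CH) but the C-C bond is a triple bond, not a double bond.
So the answer is (A).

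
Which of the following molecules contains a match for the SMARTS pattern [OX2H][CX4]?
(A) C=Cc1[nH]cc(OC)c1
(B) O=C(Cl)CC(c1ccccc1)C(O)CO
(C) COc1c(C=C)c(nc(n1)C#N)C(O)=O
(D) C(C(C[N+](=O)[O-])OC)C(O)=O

[OX2H][CX4] describes a hydroxyl oxygen bound to an sp3 (X4) carbon (an aliphatic alcohol).
(A) has a methoxy ether (-OCH3) but the oxygen has H0 (ether), not H1.
(B) contains a hydroxyl group (-OH), which satisfies every atom and bond constraint.
(C) has a methoxy ether (-OCH3) but the oxygen has H0 (ether), not H1.
(D) has a methoxy ether (-OCH3) but the oxygen has H0 (ether), not H1.
So the answer is (B).

B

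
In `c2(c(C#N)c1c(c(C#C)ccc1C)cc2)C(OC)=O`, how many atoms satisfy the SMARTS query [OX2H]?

0

The query [OX2H] means: aliphatic oxygen with two connections, one of which is H — an -OH oxygen.
Check the 19 heavy atoms by environment: 6× c (aromatic, H0, X3) → no; 4× c (aromatic, H1, X3) → no; 2× C (H0, X2) → no; 1× N (H0, X1) → no; 2× C (H3, X4) → no; 1× C (H0, X3) → no; 1× O (H0, X1) → no; 1× O (H0, X2) → no; 1× C (H1, X2) → no.
No environment satisfies the query, so 0 matching atoms.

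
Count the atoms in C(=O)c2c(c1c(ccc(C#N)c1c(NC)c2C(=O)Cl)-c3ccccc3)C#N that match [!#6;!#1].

6

Check the 27 heavy atoms by environment: 16× c (aromatic) → no; 3× N → match; 5× C → no; 2× O → match; 1× Cl → match.
Summing the matching environments: 3 + 2 + 1 = 6 matching atoms.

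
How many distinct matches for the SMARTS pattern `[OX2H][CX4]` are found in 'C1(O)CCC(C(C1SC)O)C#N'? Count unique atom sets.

[OX2H][CX4] is the SMARTS for an aliphatic alcohol: a hydroxyl oxygen bound to an sp3 (X4) carbon.
The molecule carries 2 separate instances of a hydroxyl group (-OH) meeting every constraint; each maps to a distinct set of atoms, giving 2 matches.

2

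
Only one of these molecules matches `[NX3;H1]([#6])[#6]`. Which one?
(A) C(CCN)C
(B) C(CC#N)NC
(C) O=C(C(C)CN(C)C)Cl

B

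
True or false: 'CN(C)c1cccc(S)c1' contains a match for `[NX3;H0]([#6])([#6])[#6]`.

True

The pattern [NX3;H0]([#6])([#6])[#6] describes a trivalent nitrogen with no H, bonded to three carbons — a tertiary amine.
The molecule carries a dimethylamino group (-N(CH3)2), whose atoms satisfy every constraint of the query, so the pattern matches.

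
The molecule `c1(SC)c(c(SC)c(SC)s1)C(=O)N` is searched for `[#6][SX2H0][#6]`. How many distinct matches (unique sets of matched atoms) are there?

3

[#6][SX2H0][#6] is the SMARTS for a thioether: an aliphatic sulfur bridging two carbons with no H on the sulfur.
The molecule carries 3 separate instances of a methylthio ether (-SCH3) meeting every constraint; each maps to a distinct set of atoms, giving 3 matches.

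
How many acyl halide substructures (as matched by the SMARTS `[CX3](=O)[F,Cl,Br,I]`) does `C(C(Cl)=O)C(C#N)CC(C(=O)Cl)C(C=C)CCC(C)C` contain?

2

[CX3](=O)[F,Cl,Br,I] is the SMARTS for an acyl halide: a carbonyl carbon bonded to a halogen.
The molecule carries 2 separate instances of an acyl chloride (-C(=O)Cl) meeting every constraint; each maps to a distinct set of atoms, giving 2 matches.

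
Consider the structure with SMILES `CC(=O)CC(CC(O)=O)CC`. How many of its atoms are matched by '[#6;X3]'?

2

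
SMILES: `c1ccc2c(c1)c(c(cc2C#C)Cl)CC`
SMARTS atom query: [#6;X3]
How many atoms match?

The query [#6;X3] means: any carbon (aromatic or not) with three total connections.
Check the 15 heavy atoms by environment: 10× c (aromatic, X3) → match; 2× C (X2) → no; 2× C (X4) → no; 1× Cl (X1) → no.
That gives 10 matching atoms.

10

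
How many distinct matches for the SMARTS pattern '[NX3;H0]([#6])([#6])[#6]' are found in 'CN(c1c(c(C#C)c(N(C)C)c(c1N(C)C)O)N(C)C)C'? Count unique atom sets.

[NX3;H0]([#6])([#6])[#6] is the SMARTS for a tertiary amine: a trivalent nitrogen with no H, bonded to three carbons.
The molecule carries 4 separate instances of a dimethylamino group (-N(CH3)2) meeting every constraint; each maps to a distinct set of atoms, giving 4 matches.

4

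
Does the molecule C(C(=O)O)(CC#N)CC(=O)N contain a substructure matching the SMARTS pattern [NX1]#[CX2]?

Yes

The pattern [NX1]#[CX2] describes a nitrogen triple-bonded to a two-connected carbon — a nitrile.
The molecule carries a nitrile (-C#N), whose atoms satisfy every constraint of the query, so the pattern matches.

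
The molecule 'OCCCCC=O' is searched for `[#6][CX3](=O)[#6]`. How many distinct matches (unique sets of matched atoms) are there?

[#6][CX3](=O)[#6] is the SMARTS for a ketone: a carbonyl carbon (no H) flanked by two carbons.
The molecule has an aldehyde (-CHO), but the carbonyl carbon has H1, so it is not flanked by two carbons; nothing else fits, so there are 0 matches.

0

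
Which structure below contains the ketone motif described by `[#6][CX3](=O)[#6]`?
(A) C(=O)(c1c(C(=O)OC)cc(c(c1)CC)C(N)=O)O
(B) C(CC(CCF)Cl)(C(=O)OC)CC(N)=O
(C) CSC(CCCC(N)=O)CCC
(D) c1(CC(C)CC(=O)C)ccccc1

D

[#6][CX3](=O)[#6] describes a carbonyl carbon (no H) flanked by two carbons (a ketone).
(A) has a primary amide (-C(=O)NH2) but one neighbour of the carbonyl carbon is N, not C.
(B) has a methyl-ester group (-C(=O)OCH3) but one neighbour of the carbonyl carbon is O, not C.
(C) has a primary amide (-C(=O)NH2) but one neighbour of the carbonyl carbon is N, not C.
(D) contains an acetyl/ketone group (-C(=O)CH3), which satisfies every atom and bond constraint.
So the answer is (D).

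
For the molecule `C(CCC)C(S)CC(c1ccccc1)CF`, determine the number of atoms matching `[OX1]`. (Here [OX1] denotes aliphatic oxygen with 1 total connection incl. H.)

0

The query [OX1] means: aliphatic oxygen with one total connection — typically a carbonyl =O or an oxide.
Check the 16 heavy atoms by environment: 8× C (X4) → no; 6× c (aromatic, X3) → no; 1× F (X1) → no; 1× S (X2) → no.
No environment satisfies the query, so 0 matching atoms.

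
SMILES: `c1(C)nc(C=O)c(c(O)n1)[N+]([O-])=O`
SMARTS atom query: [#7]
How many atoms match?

Check the 13 heavy atoms by environment: 2× n (aromatic) → match; 4× c (aromatic) → no; 1× N (charge +1) → match; 1× O (charge -1) → no; 3× O → no; 2× C → no.
Summing the matching environments: 2 + 1 = 3 matching atoms.

3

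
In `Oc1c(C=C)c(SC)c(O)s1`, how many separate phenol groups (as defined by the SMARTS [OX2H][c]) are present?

[OX2H][c] is the SMARTS for a phenol: a hydroxyl oxygen attached to an aromatic carbon.
The molecule carries 2 separate instances of a hydroxyl group (-OH) meeting every constraint; each maps to a distinct set of atoms, giving 2 matches.

2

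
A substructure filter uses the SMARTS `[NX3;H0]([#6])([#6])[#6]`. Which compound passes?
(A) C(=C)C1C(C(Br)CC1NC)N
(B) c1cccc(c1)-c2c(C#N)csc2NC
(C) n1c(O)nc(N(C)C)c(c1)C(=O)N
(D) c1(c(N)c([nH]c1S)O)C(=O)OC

C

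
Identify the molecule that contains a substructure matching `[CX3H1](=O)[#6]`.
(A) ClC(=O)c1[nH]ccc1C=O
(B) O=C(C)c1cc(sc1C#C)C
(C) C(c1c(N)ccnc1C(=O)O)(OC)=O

A

[CX3H1](=O)[#6] describes an sp2 carbon with one H, double-bonded to O and single-bonded to carbon (an aldehyde).
(A) contains an aldehyde (-CHO), which satisfies every atom and bond constraint.
(B) has an acetyl/ketone group (-C(=O)CH3) but the carbonyl carbon has H0 (two carbon neighbours), not H1.
(C) has a methyl-ester group (-C(=O)OCH3) but the carbonyl carbon has H0, not H1.
So the answer is (A).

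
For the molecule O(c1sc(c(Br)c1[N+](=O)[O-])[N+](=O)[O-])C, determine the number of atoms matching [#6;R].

4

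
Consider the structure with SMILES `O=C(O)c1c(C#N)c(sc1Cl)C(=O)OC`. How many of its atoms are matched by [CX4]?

1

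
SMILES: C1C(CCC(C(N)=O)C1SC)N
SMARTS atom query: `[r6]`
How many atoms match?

6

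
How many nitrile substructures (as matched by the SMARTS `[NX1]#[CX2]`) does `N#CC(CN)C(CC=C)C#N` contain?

[NX1]#[CX2] is the SMARTS for a nitrile: a nitrogen triple-bonded to a two-connected carbon.
The molecule carries 2 separate instances of a nitrile (-C#N) meeting every constraint; each maps to a distinct set of atoms, giving 2 matches.

2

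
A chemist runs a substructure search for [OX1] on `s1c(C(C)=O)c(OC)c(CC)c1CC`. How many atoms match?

1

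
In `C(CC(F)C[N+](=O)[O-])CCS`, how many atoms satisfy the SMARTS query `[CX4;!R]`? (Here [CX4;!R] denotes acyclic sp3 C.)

6

Check the 11 heavy atoms by environment: 6× C (X4, acyclic) → match; 1× F (X1, acyclic) → no; 1× S (X2, acyclic) → no; 1× N (charge +1, X3, acyclic) → no; 1× O (charge -1, X1, acyclic) → no; 1× O (X1, acyclic) → no.
That gives 6 matching atoms.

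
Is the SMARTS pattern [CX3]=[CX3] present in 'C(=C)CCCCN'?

Yes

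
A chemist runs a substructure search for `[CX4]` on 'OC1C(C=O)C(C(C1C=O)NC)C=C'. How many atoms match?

6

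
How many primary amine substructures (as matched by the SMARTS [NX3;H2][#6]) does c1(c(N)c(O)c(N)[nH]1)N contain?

3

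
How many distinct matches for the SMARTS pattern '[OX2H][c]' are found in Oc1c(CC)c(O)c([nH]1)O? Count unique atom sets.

3

[OX2H][c] is the SMARTS for a phenol: a hydroxyl oxygen attached to an aromatic carbon.
The molecule carries 3 separate instances of a hydroxyl group (-OH) meeting every constraint; each maps to a distinct set of atoms, giving 3 matches.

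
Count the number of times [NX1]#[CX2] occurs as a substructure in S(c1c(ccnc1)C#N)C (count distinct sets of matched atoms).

1

[NX1]#[CX2] is the SMARTS for a nitrile: a nitrogen triple-bonded to a two-connected carbon.
Exactly one fragment in the molecule meets all constraints, giving 1 match.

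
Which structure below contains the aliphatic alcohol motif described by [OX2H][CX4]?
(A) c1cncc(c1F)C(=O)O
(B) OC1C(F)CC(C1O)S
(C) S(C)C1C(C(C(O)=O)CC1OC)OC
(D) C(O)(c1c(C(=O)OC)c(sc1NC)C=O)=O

B

[OX2H][CX4] describes a hydroxyl oxygen bound to an sp3 (X4) carbon (an aliphatic alcohol).
(A) has a carboxylic acid group (-C(=O)OH) but the -OH is on a CX3 carbonyl carbon, not a CX4 carbon.
(B) contains a hydroxyl group (-OH), which satisfies every atom and bond constraint.
(C) has a methoxy ether (-OCH3) but the oxygen has H0 (ether), not H1.
(D) has a carboxylic acid group (-C(=O)OH) but the -OH is on a CX3 carbonyl carbon, not a CX4 carbon.
So the answer is (B).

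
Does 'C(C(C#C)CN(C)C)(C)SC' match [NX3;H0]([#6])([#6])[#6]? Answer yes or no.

The pattern [NX3;H0]([#6])([#6])[#6] describes a trivalent nitrogen with no H, bonded to three carbons — a tertiary amine.
The molecule carries a dimethylamino group (-N(CH3)2), whose atoms satisfy every constraint of the query, so the pattern matches.

Yes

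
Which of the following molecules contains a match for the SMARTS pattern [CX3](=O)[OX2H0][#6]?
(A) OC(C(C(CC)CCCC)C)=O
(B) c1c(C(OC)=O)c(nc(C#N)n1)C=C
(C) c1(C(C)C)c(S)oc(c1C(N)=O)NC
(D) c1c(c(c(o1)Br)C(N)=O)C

B

[CX3](=O)[OX2H0][#6] describes a carbonyl carbon bonded to an oxygen that is itself bonded to carbon (no H on that O) (an ester).
(A) has a carboxylic acid group (-C(=O)OH) but the singly-bonded O carries H (OX2H1, not H0).
(B) contains a methyl-ester group (-C(=O)OCH3), which satisfies every atom and bond constraint.
(C) has a primary amide (-C(=O)NH2) but the carbonyl is bonded to N, not to an O-C linkage.
(D) has a primary amide (-C(=O)NH2) but the carbonyl is bonded to N, not to an O-C linkage.
So the answer is (B).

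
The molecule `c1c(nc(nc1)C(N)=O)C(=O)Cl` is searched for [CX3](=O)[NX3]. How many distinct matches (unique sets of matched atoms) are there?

1

[CX3](=O)[NX3] is the SMARTS for an amide: a carbonyl carbon bonded to a trivalent nitrogen.
Exactly one fragment in the molecule meets all constraints, giving 1 match.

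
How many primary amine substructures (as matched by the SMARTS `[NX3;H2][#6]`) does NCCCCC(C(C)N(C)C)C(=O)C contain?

1

[NX3;H2][#6] is the SMARTS for a primary amine: a trivalent nitrogen with two H attached to carbon.
Exactly one fragment in the molecule meets all constraints, giving 1 match.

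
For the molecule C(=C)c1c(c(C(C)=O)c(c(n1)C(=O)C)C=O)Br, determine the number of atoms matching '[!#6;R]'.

1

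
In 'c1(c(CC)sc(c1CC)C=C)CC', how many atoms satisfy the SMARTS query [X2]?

The query [X2] means: any atom with exactly two total connections (bonds + H).
Check the 13 heavy atoms by environment: 1× s (aromatic, X2) → match; 4× c (aromatic, X3) → no; 6× C (X4) → no; 2× C (X3) → no.
That gives 1 matching atom.

1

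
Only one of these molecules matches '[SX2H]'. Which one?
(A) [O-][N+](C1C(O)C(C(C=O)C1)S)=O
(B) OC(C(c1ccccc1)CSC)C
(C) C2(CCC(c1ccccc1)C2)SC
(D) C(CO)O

[SX2H] describes an aliphatic sulfur with two connections, one being H (a thiol).
(A) contains a thiol (-SH), which satisfies every atom and bond constraint.
(B) has a methylthio ether (-SCH3) but the sulfur has H0 (bonded to two carbons), not H1.
(C) has a methylthio ether (-SCH3) but the sulfur has H0 (bonded to two carbons), not H1.
(D) has a hydroxyl group (-OH) but it is an -OH, not an -SH.
So the answer is (A).

A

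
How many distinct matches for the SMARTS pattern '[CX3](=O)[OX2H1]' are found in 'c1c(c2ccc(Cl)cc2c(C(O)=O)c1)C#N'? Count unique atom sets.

[CX3](=O)[OX2H1] is the SMARTS for a carboxylic acid: an sp2 carbon double-bonded to O and single-bonded to an -OH oxygen.
Exactly one fragment in the molecule meets all constraints, giving 1 match.

1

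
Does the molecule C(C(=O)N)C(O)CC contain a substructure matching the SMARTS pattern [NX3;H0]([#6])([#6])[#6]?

The pattern [NX3;H0]([#6])([#6])[#6] describes a trivalent nitrogen with no H, bonded to three carbons — a tertiary amine.
The closest candidate here is a primary amide (-C(=O)NH2), but the amide nitrogen has H2 and only one carbon neighbour. No other fragment satisfies the full query, so there is no match.

No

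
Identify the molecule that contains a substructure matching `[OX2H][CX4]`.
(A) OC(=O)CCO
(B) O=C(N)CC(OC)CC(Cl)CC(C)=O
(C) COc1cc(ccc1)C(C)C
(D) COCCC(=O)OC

A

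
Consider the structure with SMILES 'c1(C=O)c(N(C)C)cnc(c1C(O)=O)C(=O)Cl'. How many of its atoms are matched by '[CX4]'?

2

Check the 17 heavy atoms by environment: 1× n (aromatic, X2) → no; 5× c (aromatic, X3) → no; 3× C (X3) → no; 3× O (X1) → no; 1× O (X2) → no; 1× N (X3) → no; 2× C (X4) → match; 1× Cl (X1) → no.
That gives 2 matching atoms.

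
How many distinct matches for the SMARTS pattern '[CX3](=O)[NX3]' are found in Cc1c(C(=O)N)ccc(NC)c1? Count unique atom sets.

[CX3](=O)[NX3] is the SMARTS for an amide: a carbonyl carbon bonded to a trivalent nitrogen.
Exactly one fragment in the molecule meets all constraints, giving 1 match.

1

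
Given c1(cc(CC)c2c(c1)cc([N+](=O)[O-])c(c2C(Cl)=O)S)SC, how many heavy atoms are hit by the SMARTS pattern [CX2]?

0

The query [CX2] means: C with X2: aliphatic carbon with exactly 2 total connections.
Check the 21 heavy atoms by environment: 10× c (aromatic, X3) → no; 3× C (X4) → no; 2× S (X2) → no; 1× C (X3) → no; 2× O (X1) → no; 1× Cl (X1) → no; 1× N (charge +1, X3) → no; 1× O (charge -1, X1) → no.
No environment satisfies the query, so 0 matching atoms.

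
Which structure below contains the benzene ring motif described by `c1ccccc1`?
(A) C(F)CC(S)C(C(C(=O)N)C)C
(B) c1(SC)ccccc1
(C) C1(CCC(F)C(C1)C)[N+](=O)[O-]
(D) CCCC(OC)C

B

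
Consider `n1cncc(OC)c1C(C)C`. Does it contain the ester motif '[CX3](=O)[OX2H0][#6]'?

No

The pattern [CX3](=O)[OX2H0][#6] describes a carbonyl carbon bonded to an oxygen that is itself bonded to carbon (no H on that O) — an ester.
The closest candidate here is a methoxy ether (-OCH3), but the ether oxygen is not adjacent to a C=O carbon. No other fragment satisfies the full query, so there is no match.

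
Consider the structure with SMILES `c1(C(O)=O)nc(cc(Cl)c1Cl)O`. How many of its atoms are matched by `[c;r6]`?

Check the 12 heavy atoms by environment: 1× n (aromatic, in 6-ring) → no; 5× c (aromatic, in 6-ring) → match; 2× Cl (acyclic) → no; 3× O (acyclic) → no; 1× C (acyclic) → no.
That gives 5 matching atoms.

5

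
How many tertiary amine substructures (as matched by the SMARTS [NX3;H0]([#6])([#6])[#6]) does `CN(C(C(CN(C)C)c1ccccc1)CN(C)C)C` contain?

3

[NX3;H0]([#6])([#6])[#6] is the SMARTS for a tertiary amine: a trivalent nitrogen with no H, bonded to three carbons.
The molecule carries 3 separate instances of a dimethylamino group (-N(CH3)2) meeting every constraint; each maps to a distinct set of atoms, giving 3 matches.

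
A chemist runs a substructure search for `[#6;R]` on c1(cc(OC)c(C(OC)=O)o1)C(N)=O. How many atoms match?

4

The query [#6;R] means: carbon that is part of a ring.
Check the 14 heavy atoms by environment: 1× o (aromatic, in 5-ring) → no; 4× c (aromatic, in 5-ring) → match; 4× C (acyclic) → no; 4× O (acyclic) → no; 1× N (acyclic) → no.
That gives 4 matching atoms.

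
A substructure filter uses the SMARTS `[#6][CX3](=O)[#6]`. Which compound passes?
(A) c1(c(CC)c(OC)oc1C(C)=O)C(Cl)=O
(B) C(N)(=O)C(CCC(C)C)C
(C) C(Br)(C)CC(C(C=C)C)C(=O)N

[#6][CX3](=O)[#6] describes a carbonyl carbon (no H) flanked by two carbons (a ketone).
(A) contains an acetyl/ketone group (-C(=O)CH3), which satisfies every atom and bond constraint.
(B) has a primary amide (-C(=O)NH2) but one neighbour of the carbonyl carbon is N, not C.
(C) has a primary amide (-C(=O)NH2) but one neighbour of the carbonyl carbon is N, not C.
So the answer is (A).

A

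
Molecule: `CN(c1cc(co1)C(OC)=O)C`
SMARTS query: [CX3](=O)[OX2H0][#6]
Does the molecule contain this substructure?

Yes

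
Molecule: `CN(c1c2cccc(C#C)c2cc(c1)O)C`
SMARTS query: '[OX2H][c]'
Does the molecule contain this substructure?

Yes

The pattern [OX2H][c] describes a hydroxyl oxygen attached to an aromatic carbon — a phenol.
The molecule carries a hydroxyl group (-OH), whose atoms satisfy every constraint of the query, so the pattern matches.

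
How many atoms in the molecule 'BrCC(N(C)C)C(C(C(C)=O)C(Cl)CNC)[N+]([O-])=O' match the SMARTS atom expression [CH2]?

The query [CH2] means: aliphatic carbon with exactly two hydrogens.
Check the 19 heavy atoms by environment: 2× C (H2) → match; 4× C (H1) → no; 1× C (H0) → no; 2× O (H0) → no; 4× C (H3) → no; 1× Br (H0) → no; 1× Cl (H0) → no; 1× N (H0) → no; 1× N (H1) → no; 1× N (charge +1, H0) → no; 1× O (charge -1, H0) → no.
That gives 2 matching atoms.

2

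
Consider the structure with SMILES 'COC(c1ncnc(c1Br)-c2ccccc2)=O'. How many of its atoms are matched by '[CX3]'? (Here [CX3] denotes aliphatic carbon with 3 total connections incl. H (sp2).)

1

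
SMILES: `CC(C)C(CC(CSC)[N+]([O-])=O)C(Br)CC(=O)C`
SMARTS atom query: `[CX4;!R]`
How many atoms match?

11

The query [CX4;!R] means: aliphatic carbon with four total connections, not in a ring.
Check the 18 heavy atoms by environment: 11× C (X4, acyclic) → match; 1× S (X2, acyclic) → no; 1× C (X3, acyclic) → no; 2× O (X1, acyclic) → no; 1× N (charge +1, X3, acyclic) → no; 1× O (charge -1, X1, acyclic) → no; 1× Br (X1, acyclic) → no.
That gives 11 matching atoms.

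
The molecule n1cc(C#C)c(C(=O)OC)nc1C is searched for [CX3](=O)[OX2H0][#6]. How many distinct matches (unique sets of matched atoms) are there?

1

[CX3](=O)[OX2H0][#6] is the SMARTS for an ester: a carbonyl carbon bonded to an oxygen that is itself bonded to carbon (no H on that O).
Exactly one fragment in the molecule meets all constraints, giving 1 match.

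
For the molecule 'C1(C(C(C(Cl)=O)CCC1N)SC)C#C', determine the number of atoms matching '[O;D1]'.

1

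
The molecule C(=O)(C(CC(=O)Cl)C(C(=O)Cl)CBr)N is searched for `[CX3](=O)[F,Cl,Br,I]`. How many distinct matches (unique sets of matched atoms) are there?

2

[CX3](=O)[F,Cl,Br,I] is the SMARTS for an acyl halide: a carbonyl carbon bonded to a halogen.
The molecule carries 2 separate instances of an acyl chloride (-C(=O)Cl) meeting every constraint; each maps to a distinct set of atoms, giving 2 matches.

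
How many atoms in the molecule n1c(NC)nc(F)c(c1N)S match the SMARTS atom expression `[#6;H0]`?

4

Check the 11 heavy atoms by environment: 2× n (aromatic, H0) → no; 4× c (aromatic, H0) → match; 1× S (H1) → no; 1× F (H0) → no; 1× N (H2) → no; 1× N (H1) → no; 1× C (H3) → no.
That gives 4 matching atoms.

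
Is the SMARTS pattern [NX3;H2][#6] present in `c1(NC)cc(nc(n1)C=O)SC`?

No

The pattern [NX3;H2][#6] describes a trivalent nitrogen with two H attached to carbon — a primary amine.
The closest candidate here is an N-methylamino group (-NHCH3), but the nitrogen bears two carbons and only one H (H1), not H2. No other fragment satisfies the full query, so there is no match.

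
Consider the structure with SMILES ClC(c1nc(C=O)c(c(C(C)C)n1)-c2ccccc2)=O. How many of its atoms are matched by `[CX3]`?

2

Check the 20 heavy atoms by environment: 2× n (aromatic, X2) → no; 10× c (aromatic, X3) → no; 3× C (X4) → no; 2× C (X3) → match; 2× O (X1) → no; 1× Cl (X1) → no.
That gives 2 matching atoms.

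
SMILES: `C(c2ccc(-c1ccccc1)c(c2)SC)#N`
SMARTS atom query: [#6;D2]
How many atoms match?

9

Check the 16 heavy atoms by environment: 4× c (aromatic, D3) → no; 8× c (aromatic, D2) → match; 1× S (D2) → no; 1× C (D1) → no; 1× C (D2) → match; 1× N (D1) → no.
Summing the matching environments: 8 + 1 = 9 matching atoms.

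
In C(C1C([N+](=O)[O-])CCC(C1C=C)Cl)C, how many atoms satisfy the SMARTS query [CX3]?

The query [CX3] means: C with X3: aliphatic carbon with exactly 3 total connections.
Check the 14 heavy atoms by environment: 8× C (X4) → no; 1× Cl (X1) → no; 1× N (charge +1, X3) → no; 1× O (charge -1, X1) → no; 1× O (X1) → no; 2× C (X3) → match.
That gives 2 matching atoms.

2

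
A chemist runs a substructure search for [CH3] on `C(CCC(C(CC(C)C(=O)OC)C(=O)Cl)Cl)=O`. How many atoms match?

2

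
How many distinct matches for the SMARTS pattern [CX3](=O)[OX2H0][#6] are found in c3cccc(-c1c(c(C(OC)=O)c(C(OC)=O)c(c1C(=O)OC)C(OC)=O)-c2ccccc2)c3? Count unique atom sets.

4

[CX3](=O)[OX2H0][#6] is the SMARTS for an ester: a carbonyl carbon bonded to an oxygen that is itself bonded to carbon (no H on that O).
The molecule carries 4 separate instances of a methyl-ester group (-C(=O)OCH3) meeting every constraint; each maps to a distinct set of atoms, giving 4 matches.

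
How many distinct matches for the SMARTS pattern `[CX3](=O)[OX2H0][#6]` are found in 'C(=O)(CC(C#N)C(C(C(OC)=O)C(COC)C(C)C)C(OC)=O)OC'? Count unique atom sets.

3

[CX3](=O)[OX2H0][#6] is the SMARTS for an ester: a carbonyl carbon bonded to an oxygen that is itself bonded to carbon (no H on that O).
The molecule carries 3 separate instances of a methyl-ester group (-C(=O)OCH3) meeting every constraint; each maps to a distinct set of atoms, giving 3 matches.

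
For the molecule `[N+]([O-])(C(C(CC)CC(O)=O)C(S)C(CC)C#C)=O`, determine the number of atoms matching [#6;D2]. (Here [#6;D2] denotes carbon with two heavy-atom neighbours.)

4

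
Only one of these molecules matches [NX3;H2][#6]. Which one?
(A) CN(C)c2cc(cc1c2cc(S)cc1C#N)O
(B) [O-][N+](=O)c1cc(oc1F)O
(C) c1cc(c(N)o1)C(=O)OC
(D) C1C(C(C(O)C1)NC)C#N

C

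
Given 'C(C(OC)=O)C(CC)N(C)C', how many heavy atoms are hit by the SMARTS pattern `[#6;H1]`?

1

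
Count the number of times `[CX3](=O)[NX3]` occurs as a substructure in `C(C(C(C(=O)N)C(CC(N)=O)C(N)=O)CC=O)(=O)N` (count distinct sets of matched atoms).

[CX3](=O)[NX3] is the SMARTS for an amide: a carbonyl carbon bonded to a trivalent nitrogen.
The molecule carries 4 separate instances of a primary amide (-C(=O)NH2) meeting every constraint; each maps to a distinct set of atoms, giving 4 matches.

4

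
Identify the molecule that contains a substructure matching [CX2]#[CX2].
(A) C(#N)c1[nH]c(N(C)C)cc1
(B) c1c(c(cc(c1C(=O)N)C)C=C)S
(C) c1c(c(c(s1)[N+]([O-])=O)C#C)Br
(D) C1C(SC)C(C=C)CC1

C

[CX2]#[CX2] describes a carbon-carbon triple bond (an alkyne).
(A) has a nitrile (-C#N) but the triple bond is C#N, not C#C.
(B) has a vinyl group (-CH=CH2) but the C=C is a double bond; both carbons are CX3, not CX2.
(C) contains an ethynyl group (-C#CH), which satisfies every atom and bond constraint.
(D) has a vinyl group (-CH=CH2) but the C=C is a double bond; both carbons are CX3, not CX2.
So the answer is (C).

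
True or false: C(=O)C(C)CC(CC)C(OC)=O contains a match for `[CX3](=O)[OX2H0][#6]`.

The pattern [CX3](=O)[OX2H0][#6] describes a carbonyl carbon bonded to an oxygen that is itself bonded to carbon (no H on that O) — an ester.
The molecule carries a methyl-ester group (-C(=O)OCH3), whose atoms satisfy every constraint of the query, so the pattern matches.

True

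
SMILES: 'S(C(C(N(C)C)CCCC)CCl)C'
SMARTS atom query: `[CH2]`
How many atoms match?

Check the 13 heavy atoms by environment: 4× C (H2) → match; 2× C (H1) → no; 4× C (H3) → no; 1× N (H0) → no; 1× Cl (H0) → no; 1× S (H0) → no.
That gives 4 matching atoms.

4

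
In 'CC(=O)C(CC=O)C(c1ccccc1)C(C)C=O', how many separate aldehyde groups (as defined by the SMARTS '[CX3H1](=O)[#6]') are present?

2

[CX3H1](=O)[#6] is the SMARTS for an aldehyde: an sp2 carbon with one H, double-bonded to O and single-bonded to carbon.
The molecule carries 2 separate instances of an aldehyde (-CHO) meeting every constraint; each maps to a distinct set of atoms, giving 2 matches.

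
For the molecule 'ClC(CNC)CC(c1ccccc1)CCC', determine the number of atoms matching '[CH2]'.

4

The query [CH2] means: aliphatic carbon with exactly two hydrogens.
Check the 16 heavy atoms by environment: 2× C (H3) → no; 4× C (H2) → match; 2× C (H1) → no; 1× Cl (H0) → no; 1× N (H1) → no; 1× c (aromatic, H0) → no; 5× c (aromatic, H1) → no.
That gives 4 matching atoms.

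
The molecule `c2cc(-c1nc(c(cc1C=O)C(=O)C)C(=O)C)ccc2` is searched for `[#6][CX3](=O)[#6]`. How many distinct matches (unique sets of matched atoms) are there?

2

[#6][CX3](=O)[#6] is the SMARTS for a ketone: a carbonyl carbon (no H) flanked by two carbons.
The molecule carries 2 separate instances of an acetyl/ketone group (-C(=O)CH3) meeting every constraint; each maps to a distinct set of atoms, giving 2 matches.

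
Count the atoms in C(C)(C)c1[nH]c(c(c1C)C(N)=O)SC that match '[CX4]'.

The query [CX4] means: C with X4: aliphatic carbon with exactly 4 total connections (bonds + H).
Check the 14 heavy atoms by environment: 1× n (aromatic, X3) → no; 4× c (aromatic, X3) → no; 5× C (X4) → match; 1× S (X2) → no; 1× C (X3) → no; 1× O (X1) → no; 1× N (X3) → no.
That gives 5 matching atoms.

5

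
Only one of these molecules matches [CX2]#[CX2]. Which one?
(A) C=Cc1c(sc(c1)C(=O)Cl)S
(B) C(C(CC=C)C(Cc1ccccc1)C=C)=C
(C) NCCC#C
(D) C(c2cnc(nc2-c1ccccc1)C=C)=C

C

[CX2]#[CX2] describes a carbon-carbon triple bond (an alkyne).
(A) has a vinyl group (-CH=CH2) but the C=C is a double bond; both carbons are CX3, not CX2.
(B) has a vinyl group (-CH=CH2) but the C=C is a double bond; both carbons are CX3, not CX2.
(C) contains an ethynyl group (-C#CH), which satisfies every atom and bond constraint.
(D) has a vinyl group (-CH=CH2) but the C=C is a double bond; both carbons are CX3, not CX2.
So the answer is (C).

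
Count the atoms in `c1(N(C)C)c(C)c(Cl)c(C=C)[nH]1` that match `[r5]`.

5

Check the 12 heavy atoms by environment: 1× n (aromatic, in 5-ring) → match; 4× c (aromatic, in 5-ring) → match; 5× C (acyclic) → no; 1× N (acyclic) → no; 1× Cl (acyclic) → no.
Summing the matching environments: 1 + 4 = 5 matching atoms.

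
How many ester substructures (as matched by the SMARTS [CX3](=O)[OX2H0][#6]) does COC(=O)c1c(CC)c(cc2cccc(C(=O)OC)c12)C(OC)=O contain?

3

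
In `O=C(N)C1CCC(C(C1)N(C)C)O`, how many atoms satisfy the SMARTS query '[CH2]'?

3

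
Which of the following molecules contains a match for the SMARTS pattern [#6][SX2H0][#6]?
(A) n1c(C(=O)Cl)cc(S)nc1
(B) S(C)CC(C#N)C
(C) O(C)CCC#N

B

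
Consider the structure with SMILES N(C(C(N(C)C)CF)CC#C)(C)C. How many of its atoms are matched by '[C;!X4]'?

2

The query [C;!X4] means: aliphatic carbon that does not have four total connections.
Check the 13 heavy atoms by environment: 8× C (X4) → no; 1× F (X1) → no; 2× N (X3) → no; 2× C (X2) → match.
That gives 2 matching atoms.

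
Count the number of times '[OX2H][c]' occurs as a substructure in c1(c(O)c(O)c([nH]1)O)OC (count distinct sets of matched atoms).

[OX2H][c] is the SMARTS for a phenol: a hydroxyl oxygen attached to an aromatic carbon.
The molecule carries 3 separate instances of a hydroxyl group (-OH) meeting every constraint; each maps to a distinct set of atoms, giving 3 matches.

3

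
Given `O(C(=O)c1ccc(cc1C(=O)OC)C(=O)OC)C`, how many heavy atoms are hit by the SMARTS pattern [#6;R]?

6

The query [#6;R] means: carbon that is part of a ring.
Check the 18 heavy atoms by environment: 6× c (aromatic, in 6-ring) → match; 6× C (acyclic) → no; 6× O (acyclic) → no.
That gives 6 matching atoms.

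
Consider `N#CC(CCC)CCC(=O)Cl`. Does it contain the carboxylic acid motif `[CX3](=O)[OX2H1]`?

The pattern [CX3](=O)[OX2H1] describes an sp2 carbon double-bonded to O and single-bonded to an -OH oxygen — a carboxylic acid.
The closest candidate here is an acyl chloride (-C(=O)Cl), but the carbonyl is bonded to Cl, not to an -OH oxygen. No other fragment satisfies the full query, so there is no match.

No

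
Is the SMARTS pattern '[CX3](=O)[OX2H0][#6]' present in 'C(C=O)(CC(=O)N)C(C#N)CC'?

The pattern [CX3](=O)[OX2H0][#6] describes a carbonyl carbon bonded to an oxygen that is itself bonded to carbon (no H on that O) — an ester.
The closest candidate here is a primary amide (-C(=O)NH2), but the carbonyl is bonded to N, not to an O-C linkage. No other fragment satisfies the full query, so there is no match.

No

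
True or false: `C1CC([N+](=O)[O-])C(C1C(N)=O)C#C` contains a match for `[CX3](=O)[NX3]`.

The pattern [CX3](=O)[NX3] describes a carbonyl carbon bonded to a trivalent nitrogen — an amide.
The molecule carries a primary amide (-C(=O)NH2), whose atoms satisfy every constraint of the query, so the pattern matches.

True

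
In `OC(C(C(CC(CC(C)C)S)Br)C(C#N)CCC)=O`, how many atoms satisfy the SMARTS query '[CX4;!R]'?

12

The query [CX4;!R] means: aliphatic carbon with four total connections, not in a ring.
Check the 19 heavy atoms by environment: 12× C (X4, acyclic) → match; 1× C (X3, acyclic) → no; 1× O (X1, acyclic) → no; 1× O (X2, acyclic) → no; 1× C (X2, acyclic) → no; 1× N (X1, acyclic) → no; 1× S (X2, acyclic) → no; 1× Br (X1, acyclic) → no.
That gives 12 matching atoms.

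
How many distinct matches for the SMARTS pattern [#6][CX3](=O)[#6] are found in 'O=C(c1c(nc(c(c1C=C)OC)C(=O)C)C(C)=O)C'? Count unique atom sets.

[#6][CX3](=O)[#6] is the SMARTS for a ketone: a carbonyl carbon (no H) flanked by two carbons.
The molecule carries 3 separate instances of an acetyl/ketone group (-C(=O)CH3) meeting every constraint; each maps to a distinct set of atoms, giving 3 matches.

3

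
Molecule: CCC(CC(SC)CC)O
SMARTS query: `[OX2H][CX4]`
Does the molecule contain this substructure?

Yes

The pattern [OX2H][CX4] describes a hydroxyl oxygen bound to an sp3 (X4) carbon — an aliphatic alcohol.
The molecule carries a hydroxyl group (-OH), whose atoms satisfy every constraint of the query, so the pattern matches.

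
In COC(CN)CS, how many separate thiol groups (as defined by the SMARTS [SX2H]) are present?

[SX2H] is the SMARTS for a thiol: an aliphatic sulfur with two connections, one being H.
Exactly one fragment in the molecule meets all constraints, giving 1 match.

1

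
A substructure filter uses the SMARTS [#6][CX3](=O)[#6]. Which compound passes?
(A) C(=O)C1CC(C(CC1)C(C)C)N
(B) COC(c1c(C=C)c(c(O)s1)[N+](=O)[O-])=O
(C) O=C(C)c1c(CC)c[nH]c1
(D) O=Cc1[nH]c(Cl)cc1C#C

[#6][CX3](=O)[#6] describes a carbonyl carbon (no H) flanked by two carbons (a ketone).
(A) has an aldehyde (-CHO) but the carbonyl carbon has H1, so it is not flanked by two carbons.
(B) has a methyl-ester group (-C(=O)OCH3) but one neighbour of the carbonyl carbon is O, not C.
(C) contains an acetyl/ketone group (-C(=O)CH3), which satisfies every atom and bond constraint.
(D) has an aldehyde (-CHO) but the carbonyl carbon has H1, so it is not flanked by two carbons.
So the answer is (C).

C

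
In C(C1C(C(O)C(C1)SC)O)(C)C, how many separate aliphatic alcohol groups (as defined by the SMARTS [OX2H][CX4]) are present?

2

[OX2H][CX4] is the SMARTS for an aliphatic alcohol: a hydroxyl oxygen bound to an sp3 (X4) carbon.
The molecule carries 2 separate instances of a hydroxyl group (-OH) meeting every constraint; each maps to a distinct set of atoms, giving 2 matches.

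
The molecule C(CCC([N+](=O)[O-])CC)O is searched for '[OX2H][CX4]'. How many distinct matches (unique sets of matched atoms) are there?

[OX2H][CX4] is the SMARTS for an aliphatic alcohol: a hydroxyl oxygen bound to an sp3 (X4) carbon.
Exactly one fragment in the molecule meets all constraints, giving 1 match.

1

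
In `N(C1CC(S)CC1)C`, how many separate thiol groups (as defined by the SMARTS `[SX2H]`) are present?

1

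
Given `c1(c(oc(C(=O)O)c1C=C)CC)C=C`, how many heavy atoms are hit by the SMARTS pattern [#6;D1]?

3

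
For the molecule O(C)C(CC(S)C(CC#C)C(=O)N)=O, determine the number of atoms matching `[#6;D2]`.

The query [#6;D2] means: any carbon bonded to exactly two heavy atoms.
Check the 14 heavy atoms by environment: 3× C (D2) → match; 4× C (D3) → no; 2× C (D1) → no; 2× O (D1) → no; 1× N (D1) → no; 1× O (D2) → no; 1× S (D1) → no.
That gives 3 matching atoms.

3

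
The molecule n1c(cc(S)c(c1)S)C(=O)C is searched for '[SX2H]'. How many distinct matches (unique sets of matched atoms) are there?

[SX2H] is the SMARTS for a thiol: an aliphatic sulfur with two connections, one being H.
The molecule carries 2 separate instances of a thiol (-SH) meeting every constraint; each maps to a distinct set of atoms, giving 2 matches.

2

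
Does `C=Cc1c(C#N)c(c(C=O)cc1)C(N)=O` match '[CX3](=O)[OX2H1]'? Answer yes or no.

No

The pattern [CX3](=O)[OX2H1] describes an sp2 carbon double-bonded to O and single-bonded to an -OH oxygen — a carboxylic acid.
The closest candidate here is an aldehyde (-CHO), but there is no singly-bonded oxygen on the carbonyl carbon. No other fragment satisfies the full query, so there is no match.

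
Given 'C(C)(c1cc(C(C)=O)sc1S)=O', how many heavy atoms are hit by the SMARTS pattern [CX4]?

2

The query [CX4] means: C with X4: aliphatic carbon with exactly 4 total connections (bonds + H).
Check the 12 heavy atoms by environment: 1× s (aromatic, X2) → no; 4× c (aromatic, X3) → no; 1× S (X2) → no; 2× C (X3) → no; 2× O (X1) → no; 2× C (X4) → match.
That gives 2 matching atoms.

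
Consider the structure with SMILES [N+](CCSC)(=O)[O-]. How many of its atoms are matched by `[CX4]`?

The query [CX4] means: C with X4: aliphatic carbon with exactly 4 total connections (bonds + H).
Check the 7 heavy atoms by environment: 3× C (X4) → match; 1× N (charge +1, X3) → no; 1× O (charge -1, X1) → no; 1× O (X1) → no; 1× S (X2) → no.
That gives 3 matching atoms.

3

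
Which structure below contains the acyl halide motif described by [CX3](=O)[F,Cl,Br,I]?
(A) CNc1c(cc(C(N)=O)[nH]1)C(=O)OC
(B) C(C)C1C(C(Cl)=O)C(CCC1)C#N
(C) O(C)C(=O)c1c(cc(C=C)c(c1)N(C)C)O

B

[CX3](=O)[F,Cl,Br,I] describes a carbonyl carbon bonded to a halogen (an acyl halide).
(A) has a methyl-ester group (-C(=O)OCH3) but the carbonyl is bonded to -O-C, not to a halogen.
(B) contains an acyl chloride (-C(=O)Cl), which satisfies every atom and bond constraint.
(C) has a methyl-ester group (-C(=O)OCH3) but the carbonyl is bonded to -O-C, not to a halogen.
So the answer is (B).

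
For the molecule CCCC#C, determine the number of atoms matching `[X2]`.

2

The query [X2] means: any atom with exactly two total connections (bonds + H).
Check the 5 heavy atoms by environment: 3× C (X4) → no; 2× C (X2) → match.
That gives 2 matching atoms.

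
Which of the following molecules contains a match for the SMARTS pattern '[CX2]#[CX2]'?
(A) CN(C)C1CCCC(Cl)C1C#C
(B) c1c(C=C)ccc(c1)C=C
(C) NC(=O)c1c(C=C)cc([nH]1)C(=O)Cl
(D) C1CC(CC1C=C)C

A

[CX2]#[CX2] describes a carbon-carbon triple bond (an alkyne).
(A) contains an ethynyl group (-C#CH), which satisfies every atom and bond constraint.
(B) has a vinyl group (-CH=CH2) but the C=C is a double bond; both carbons are CX3, not CX2.
(C) has a vinyl group (-CH=CH2) but the C=C is a double bond; both carbons are CX3, not CX2.
(D) has a vinyl group (-CH=CH2) but the C=C is a double bond; both carbons are CX3, not CX2.
So the answer is (A).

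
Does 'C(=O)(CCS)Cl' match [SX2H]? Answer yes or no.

Yes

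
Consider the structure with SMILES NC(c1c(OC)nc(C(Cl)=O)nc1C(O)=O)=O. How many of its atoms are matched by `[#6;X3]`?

The query [#6;X3] means: any carbon (aromatic or not) with three total connections.
Check the 17 heavy atoms by environment: 2× n (aromatic, X2) → no; 4× c (aromatic, X3) → match; 3× C (X3) → match; 3× O (X1) → no; 1× Cl (X1) → no; 2× O (X2) → no; 1× N (X3) → no; 1× C (X4) → no.
Summing the matching environments: 4 + 3 = 7 matching atoms.

7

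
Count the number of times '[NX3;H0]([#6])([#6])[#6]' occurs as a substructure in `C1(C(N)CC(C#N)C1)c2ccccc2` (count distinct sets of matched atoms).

0

[NX3;H0]([#6])([#6])[#6] is the SMARTS for a tertiary amine: a trivalent nitrogen with no H, bonded to three carbons.
The molecule has a primary amino group (-NH2), but the nitrogen has H2, not H0 with three carbons; nothing else fits, so there are 0 matches.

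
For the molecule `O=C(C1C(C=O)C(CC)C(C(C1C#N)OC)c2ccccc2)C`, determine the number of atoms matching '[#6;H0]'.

3

Check the 23 heavy atoms by environment: 7× C (H1) → no; 3× O (H0) → no; 2× C (H0) → match; 3× C (H3) → no; 1× C (H2) → no; 1× N (H0) → no; 1× c (aromatic, H0) → match; 5× c (aromatic, H1) → no.
Summing the matching environments: 2 + 1 = 3 matching atoms.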